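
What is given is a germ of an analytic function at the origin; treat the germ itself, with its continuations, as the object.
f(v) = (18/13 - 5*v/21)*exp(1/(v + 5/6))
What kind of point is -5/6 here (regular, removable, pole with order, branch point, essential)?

The exponent 1/(v - (-5/6)) has a pole at -5/6, so exp(1/(v - (-5/6))) takes every nonzero value near it: an essential singularity (not a pole of any order).

The point is an essential singularity.


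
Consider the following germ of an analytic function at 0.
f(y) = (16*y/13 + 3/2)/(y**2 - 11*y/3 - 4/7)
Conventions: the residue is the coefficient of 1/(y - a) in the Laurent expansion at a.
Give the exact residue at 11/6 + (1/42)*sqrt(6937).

The factor y**2 - 11*y/3 - 4/7 splits as (y - a)(y - a') with a = 11/6 + (1/42)*sqrt(6937), a' = 11/6 - (1/42)*sqrt(6937). At the order-1 pole a set g(y) = (y - a)*f(y) = [16*y/13 + 3/2] / (y - a').
Simple pole: residue = g(a) at a = 11/6 + (1/42)*sqrt(6937), which is 8/13 + (293/25766)*sqrt(6937).

The residue is 8/13 + (293/25766)*sqrt(6937).


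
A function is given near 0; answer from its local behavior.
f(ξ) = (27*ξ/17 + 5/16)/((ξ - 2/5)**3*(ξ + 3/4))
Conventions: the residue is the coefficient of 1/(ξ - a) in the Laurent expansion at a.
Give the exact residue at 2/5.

The residue is -119500/206839.

At the order-3 pole 2/5 set g(ξ) = (ξ - (2/5))^3*f(ξ) = (27*ξ/17 + 5/16)/(ξ + 3/4).
Order-3 pole: residue = g''(a)/2; g''(2/5) = -239000/206839, so the residue is -119500/206839.


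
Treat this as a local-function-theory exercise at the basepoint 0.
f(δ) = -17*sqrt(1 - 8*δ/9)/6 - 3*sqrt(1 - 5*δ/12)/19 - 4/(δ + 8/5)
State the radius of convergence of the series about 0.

Denominator factor (δ + 8/5): pole of order 1 at -8/5, modulus 8/5.
Branch term (-17/6)*sqrt(1 - δ/(9/8)): its argument vanishes at δ = 9/8, a square-root branch point, modulus 9/8.
Branch term (-3/19)*sqrt(1 - δ/(12/5)): its argument vanishes at δ = 12/5, a square-root branch point, modulus 12/5.
The radius of convergence is the smallest modulus among the singular points: 9/8.

The radius of convergence is 9/8.


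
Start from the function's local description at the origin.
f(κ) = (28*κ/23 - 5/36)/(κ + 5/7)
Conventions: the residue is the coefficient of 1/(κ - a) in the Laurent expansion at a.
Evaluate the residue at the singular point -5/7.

At the order-1 pole -5/7 set g(κ) = (κ - (-5/7))*f(κ) = 28*κ/23 - 5/36.
Simple pole: residue = g(a) at a = -5/7, which is -835/828.

The residue is -835/828.


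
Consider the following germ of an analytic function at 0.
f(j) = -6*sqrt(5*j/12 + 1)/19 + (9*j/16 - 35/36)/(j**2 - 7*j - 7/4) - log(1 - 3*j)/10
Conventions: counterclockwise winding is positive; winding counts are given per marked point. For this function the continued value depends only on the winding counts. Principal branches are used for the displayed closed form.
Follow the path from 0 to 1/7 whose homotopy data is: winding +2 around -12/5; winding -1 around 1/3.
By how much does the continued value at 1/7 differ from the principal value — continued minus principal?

Continued minus principal equals (1/5)*pi*i.

The rational part is single-valued and drops out of the difference; each branch term changes only by its own monodromy.
(-6/19)*sqrt(1 - j/(-12/5)): winding +2 is even, the square root returns to the same sheet, contribution 0.
(-1/10)*log(1 - j/(1/3)): each positive loop around 1/3 adds 2*pi*i to the log, so winding -1 contributes (-1/10)*(-1)*2*pi*i = (1/5)*pi*i.
Summing the contributions at j = 1/7 gives (1/5)*pi*i.


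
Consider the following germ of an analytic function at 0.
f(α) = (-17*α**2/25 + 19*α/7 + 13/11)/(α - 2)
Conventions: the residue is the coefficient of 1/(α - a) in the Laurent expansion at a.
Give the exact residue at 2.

At the order-1 pole 2 set g(α) = (α - (2))*f(α) = -17*α**2/25 + 19*α/7 + 13/11.
Simple pole: residue = g(a) at a = 2, which is 7489/1925.

The residue is 7489/1925.


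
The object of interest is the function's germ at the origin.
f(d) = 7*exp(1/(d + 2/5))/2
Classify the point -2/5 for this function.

The exponent 1/(d - (-2/5)) has a pole at -2/5, so exp(1/(d - (-2/5))) takes every nonzero value near it: an essential singularity (not a pole of any order).

The point is an essential singularity.


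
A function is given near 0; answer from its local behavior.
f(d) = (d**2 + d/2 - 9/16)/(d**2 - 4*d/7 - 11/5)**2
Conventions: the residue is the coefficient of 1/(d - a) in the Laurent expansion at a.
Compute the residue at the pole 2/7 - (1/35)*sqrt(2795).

The factor d**2 - 4*d/7 - 11/5 splits as (d - a)(d - a') with a = 2/7 - (1/35)*sqrt(2795), a' = 2/7 + (1/35)*sqrt(2795). At the order-2 pole a set g(d) = (d - a)^2*f(d) = [d**2 + d/2 - 9/16] / (d - a')^2.
Order-2 pole: residue = g'(a); g'(2/7 - (1/35)*sqrt(2795)) = -(71883/19998784)*sqrt(2795), so the residue is -(71883/19998784)*sqrt(2795).

The residue is -(71883/19998784)*sqrt(2795).


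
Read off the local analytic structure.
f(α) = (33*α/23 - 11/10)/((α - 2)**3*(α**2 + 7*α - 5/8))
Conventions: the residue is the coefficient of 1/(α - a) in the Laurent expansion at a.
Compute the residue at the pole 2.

The residue is -5349344/308846185.

At the order-3 pole 2 set g(α) = (α - (2))^3*f(α) = (33*α/23 - 11/10)/(α**2 + 7*α - 5/8).
Order-3 pole: residue = g''(a)/2; g''(2) = -10698688/308846185, so the residue is -5349344/308846185.


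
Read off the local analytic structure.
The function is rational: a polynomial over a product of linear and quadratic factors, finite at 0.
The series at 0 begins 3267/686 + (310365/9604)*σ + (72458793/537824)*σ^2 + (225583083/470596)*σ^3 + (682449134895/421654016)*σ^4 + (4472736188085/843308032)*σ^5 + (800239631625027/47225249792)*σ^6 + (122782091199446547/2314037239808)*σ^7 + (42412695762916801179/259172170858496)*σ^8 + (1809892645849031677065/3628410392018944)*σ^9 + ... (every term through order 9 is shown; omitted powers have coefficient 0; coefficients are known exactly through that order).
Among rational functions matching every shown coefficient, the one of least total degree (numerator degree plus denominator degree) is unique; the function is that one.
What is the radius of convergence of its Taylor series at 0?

The radius of convergence is 4/11.

No rational of total degree below 8 reproduces all 10 coefficients; solving the [0/8] Pade equations on them gives f(σ) = 1/((σ - 4/11)**2*(σ**2 - σ/2 + 7/6)**3), whose expansion matches every shown term.
Denominator factor (σ**2 - σ/2 + 7/6)^3: discriminant -53/12, complex-conjugate roots (1/4) + ((1/12)*sqrt(159))*i and (1/4) - ((1/12)*sqrt(159))*i; poles of order 3, moduli (1/6)*sqrt(42) and (1/6)*sqrt(42).
Denominator factor (σ - 4/11)^2: pole of order 2 at 4/11, modulus 4/11.
The radius of convergence is the smallest modulus among the singular points: 4/11.


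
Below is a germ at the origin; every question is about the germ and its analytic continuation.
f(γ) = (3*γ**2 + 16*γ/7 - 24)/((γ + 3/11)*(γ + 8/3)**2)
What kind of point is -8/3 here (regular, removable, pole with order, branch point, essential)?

The point is a pole of order 2.

The denominator factor γ + 8/3 vanishes at -8/3 and appears to the power 2; the numerator there equals -184/21, nonzero, and no other factor vanishes.
Hence a pole whose order is the multiplicity, 2.


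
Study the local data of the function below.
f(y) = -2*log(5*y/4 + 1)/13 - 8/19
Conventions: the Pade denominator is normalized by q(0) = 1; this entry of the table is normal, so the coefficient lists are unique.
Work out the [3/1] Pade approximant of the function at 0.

Taylor coefficients needed (expand at 0): a_0 = -8/19, a_1 = -5/26, a_2 = 25/208, a_3 = -125/1248, a_4 = 625/6656.
Write the denominator as Q(y) = 1 + q1*y. Requiring Q*f - P = O(y^5) with deg P <= 3 kills the coefficients of y^4..y^4 in Q*f:
  y^4: a_4 + q1*a_3 = 0, i.e. 625/6656 + (-125/1248)*q1 = 0.
Solving this linear system: q1 = 15/16.
The numerator is Q*f truncated at degree 3: P0 = a_0 = -8/19; P1 = a_1 + q1*a_0 = -145/247; P2 = a_2 + q1*a_1 = -25/416; P3 = a_3 + q1*a_2 = 125/9984.

The Pade approximant has numerator coefficients [-8/19, -145/247, -25/416, 125/9984]; denominator coefficients [1, 15/16].


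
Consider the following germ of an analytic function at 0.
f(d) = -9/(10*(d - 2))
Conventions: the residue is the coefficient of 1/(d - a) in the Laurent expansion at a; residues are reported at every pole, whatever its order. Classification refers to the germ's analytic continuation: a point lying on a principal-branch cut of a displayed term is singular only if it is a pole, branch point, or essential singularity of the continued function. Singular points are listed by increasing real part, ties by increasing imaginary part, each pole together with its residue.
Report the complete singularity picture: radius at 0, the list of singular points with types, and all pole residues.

Denominator factor (d - 2): pole of order 1 at 2, modulus 2.
The radius of convergence is the smallest modulus among the singular points: 2.
At the order-1 pole 2 set g(d) = (d - (2))*f(d) = -9/10.
Simple pole: residue = g(a) at a = 2, which is -9/10.

Radius of convergence at 0: 2.
At 2: a pole of order 1; residue -9/10.


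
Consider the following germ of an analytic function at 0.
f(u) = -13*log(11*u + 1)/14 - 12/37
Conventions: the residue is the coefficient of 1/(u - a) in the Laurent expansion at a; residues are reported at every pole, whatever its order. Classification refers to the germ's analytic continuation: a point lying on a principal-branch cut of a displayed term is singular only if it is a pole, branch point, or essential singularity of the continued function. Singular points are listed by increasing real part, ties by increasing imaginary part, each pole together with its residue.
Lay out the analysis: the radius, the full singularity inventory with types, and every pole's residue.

Branch term (-13/14)*log(1 - u/(-1/11)): its argument vanishes at u = -1/11, a logarithmic branch point, modulus 1/11.
The radius of convergence is the smallest modulus among the singular points: 1/11.

Radius of convergence at 0: 1/11.
At -1/11: a logarithmic branch point.


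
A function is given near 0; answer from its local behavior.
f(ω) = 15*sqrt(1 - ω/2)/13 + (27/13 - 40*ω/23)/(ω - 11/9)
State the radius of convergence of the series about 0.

Denominator factor (ω - 11/9): pole of order 1 at 11/9, modulus 11/9.
Branch term (15/13)*sqrt(1 - ω/(2)): its argument vanishes at ω = 2, a square-root branch point, modulus 2.
The radius of convergence is the smallest modulus among the singular points: 11/9.

The radius of convergence is 11/9.


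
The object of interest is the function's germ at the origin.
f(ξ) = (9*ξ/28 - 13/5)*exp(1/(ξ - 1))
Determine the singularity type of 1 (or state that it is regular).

The exponent 1/(ξ - (1)) has a pole at 1, so exp(1/(ξ - (1))) takes every nonzero value near it: an essential singularity (not a pole of any order).

The point is an essential singularity.


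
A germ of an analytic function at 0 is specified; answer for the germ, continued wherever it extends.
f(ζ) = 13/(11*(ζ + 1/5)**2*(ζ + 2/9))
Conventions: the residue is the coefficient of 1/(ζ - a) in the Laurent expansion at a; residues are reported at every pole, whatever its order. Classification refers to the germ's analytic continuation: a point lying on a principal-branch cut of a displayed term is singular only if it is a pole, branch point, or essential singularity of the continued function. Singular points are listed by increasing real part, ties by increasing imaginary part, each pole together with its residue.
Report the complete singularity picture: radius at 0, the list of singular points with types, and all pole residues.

Denominator factor (ζ + 1/5)^2: pole of order 2 at -1/5, modulus 1/5.
Denominator factor (ζ + 2/9): pole of order 1 at -2/9, modulus 2/9.
The radius of convergence is the smallest modulus among the singular points: 1/5.
At the order-1 pole -2/9 set g(ζ) = (ζ - (-2/9))*f(ζ) = 13/(11*(ζ + 1/5)**2).
Simple pole: residue = g(a) at a = -2/9, which is 26325/11.
At the order-2 pole -1/5 set g(ζ) = (ζ - (-1/5))^2*f(ζ) = 13/(11*(ζ + 2/9)).
Order-2 pole: residue = g'(a); g'(-1/5) = -26325/11, so the residue is -26325/11.
List the singular points by increasing real part (a conjugate pair: the negative imaginary part first).

Radius of convergence at 0: 1/5.
At -2/9: a pole of order 1; residue 26325/11.
At -1/5: a pole of order 2; residue -26325/11.


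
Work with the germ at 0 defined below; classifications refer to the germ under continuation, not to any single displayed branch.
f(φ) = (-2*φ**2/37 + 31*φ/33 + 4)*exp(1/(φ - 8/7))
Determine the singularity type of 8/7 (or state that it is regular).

The exponent 1/(φ - (8/7)) has a pole at 8/7, so exp(1/(φ - (8/7))) takes every nonzero value near it: an essential singularity (not a pole of any order).

The point is an essential singularity.


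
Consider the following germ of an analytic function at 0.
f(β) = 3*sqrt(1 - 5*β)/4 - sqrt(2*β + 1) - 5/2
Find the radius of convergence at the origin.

The radius of convergence is 1/5.

Branch term (3/4)*sqrt(1 - β/(1/5)): its argument vanishes at β = 1/5, a square-root branch point, modulus 1/5.
Branch term (-1)*sqrt(1 - β/(-1/2)): its argument vanishes at β = -1/2, a square-root branch point, modulus 1/2.
The radius of convergence is the smallest modulus among the singular points: 1/5.


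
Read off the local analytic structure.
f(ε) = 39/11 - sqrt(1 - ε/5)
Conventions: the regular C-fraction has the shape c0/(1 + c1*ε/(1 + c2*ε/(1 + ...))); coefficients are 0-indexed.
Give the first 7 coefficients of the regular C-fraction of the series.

Taylor coefficients (expand at 0): a_0 = 28/11, a_1 = 1/10, a_2 = 1/200, a_3 = 1/2000, a_4 = 1/16000, a_5 = 7/800000, a_6 = 21/16000000.
c0 = a_0 = 28/11. Peel one level at a time: if S = 1 + c*ε/S' with S'(0) = 1, then c is the ε-coefficient of S and S' = c*ε/(S - 1).
S_1 = c0/f = 1 + (-11/280)*ε + (-33/78400)*ε^2 + ...; c1 = -11/280.
S_2 = c1*ε/(S_1 - 1) = 1 + (-3/280)*ε + (-1/400)*ε^2 + ...; c2 = -3/280.
S_3 = c2*ε/(S_2 - 1) = 1 + (-7/30)*ε + (7/225)*ε^2 + ...; c3 = -7/30.
S_4 = c3*ε/(S_3 - 1) = 1 + (2/15)*ε + (-1/400)*ε^2 + ...; c4 = 2/15.
S_5 = c4*ε/(S_4 - 1) = 1 + (3/160)*ε + (57/25600)*ε^2 + ...; c5 = 3/160.
S_6 = c5*ε/(S_5 - 1) = 1 + (-19/160)*ε + ...; c6 = -19/160.

The regular C-fraction coefficients are [28/11, -11/280, -3/280, -7/30, 2/15, 3/160, -19/160].


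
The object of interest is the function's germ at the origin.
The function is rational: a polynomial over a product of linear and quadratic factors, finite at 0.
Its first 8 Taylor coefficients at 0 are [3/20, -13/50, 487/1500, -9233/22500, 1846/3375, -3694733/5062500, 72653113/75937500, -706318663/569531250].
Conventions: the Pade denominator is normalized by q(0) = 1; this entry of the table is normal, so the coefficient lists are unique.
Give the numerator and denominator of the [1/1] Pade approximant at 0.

Taylor coefficients needed (read off): a_0 = 3/20, a_1 = -13/50, a_2 = 487/1500.
Write the denominator as Q(τ) = 1 + q1*τ. Requiring Q*f - P = O(τ^3) with deg P <= 1 kills the coefficients of τ^2..τ^2 in Q*f:
  τ^2: a_2 + q1*a_1 = 0, i.e. 487/1500 + (-13/50)*q1 = 0.
Solving this linear system: q1 = 487/390.
The numerator is Q*f truncated at degree 1: P0 = a_0 = 3/20; P1 = a_1 + q1*a_0 = -189/2600.

The Pade approximant has numerator coefficients [3/20, -189/2600]; denominator coefficients [1, 487/390].


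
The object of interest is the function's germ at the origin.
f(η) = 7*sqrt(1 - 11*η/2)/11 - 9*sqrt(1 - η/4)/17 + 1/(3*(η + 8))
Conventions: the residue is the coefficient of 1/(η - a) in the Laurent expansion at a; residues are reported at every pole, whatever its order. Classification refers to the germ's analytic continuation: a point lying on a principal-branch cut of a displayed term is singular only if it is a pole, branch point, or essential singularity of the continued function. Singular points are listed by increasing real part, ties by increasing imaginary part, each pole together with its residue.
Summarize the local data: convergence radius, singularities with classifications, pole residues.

Denominator factor (η + 8): pole of order 1 at -8, modulus 8.
Branch term (7/11)*sqrt(1 - η/(2/11)): its argument vanishes at η = 2/11, a square-root branch point, modulus 2/11.
Branch term (-9/17)*sqrt(1 - η/(4)): its argument vanishes at η = 4, a square-root branch point, modulus 4.
The radius of convergence is the smallest modulus among the singular points: 2/11.
The branch terms are analytic at -8 and contribute nothing to the residue; only the rational part matters.
At the order-1 pole -8 set g(η) = (η - (-8))*(rational part) = 1/3.
Simple pole: residue = g(a) at a = -8, which is 1/3.
List the singular points by increasing real part (a conjugate pair: the negative imaginary part first).

Radius of convergence at 0: 2/11.
At -8: a pole of order 1; residue 1/3.
At 2/11: an algebraic (square-root) branch point.
At 4: an algebraic (square-root) branch point.


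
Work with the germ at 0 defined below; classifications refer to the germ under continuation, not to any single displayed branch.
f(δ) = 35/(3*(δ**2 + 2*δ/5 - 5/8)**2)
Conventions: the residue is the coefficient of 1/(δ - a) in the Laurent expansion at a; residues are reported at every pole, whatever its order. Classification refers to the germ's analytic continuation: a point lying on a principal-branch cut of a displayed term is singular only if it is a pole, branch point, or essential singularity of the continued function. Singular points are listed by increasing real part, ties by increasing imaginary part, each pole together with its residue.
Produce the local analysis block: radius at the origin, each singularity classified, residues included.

Denominator factor (δ**2 + 2*δ/5 - 5/8)^2: discriminant 133/50, real irrational roots -1/5 + (1/20)*sqrt(266) and -1/5 - (1/20)*sqrt(266); poles of order 2, moduli -1/5 + (1/20)*sqrt(266) and 1/5 + (1/20)*sqrt(266).
The radius of convergence is the smallest modulus among the singular points: -1/5 + (1/20)*sqrt(266).
The factor δ**2 + 2*δ/5 - 5/8 splits as (δ - a)(δ - a') with a = -1/5 - (1/20)*sqrt(266), a' = -1/5 + (1/20)*sqrt(266). At the order-2 pole a set g(δ) = (δ - a)^2*f(δ) = [35/3] / (δ - a')^2.
Order-2 pole: residue = g'(a); g'(-1/5 - (1/20)*sqrt(266)) = (2500/7581)*sqrt(266), so the residue is (2500/7581)*sqrt(266).
The factor δ**2 + 2*δ/5 - 5/8 splits as (δ - a)(δ - a') with a = -1/5 + (1/20)*sqrt(266), a' = -1/5 - (1/20)*sqrt(266). At the order-2 pole a set g(δ) = (δ - a)^2*f(δ) = [35/3] / (δ - a')^2.
Order-2 pole: residue = g'(a); g'(-1/5 + (1/20)*sqrt(266)) = -(2500/7581)*sqrt(266), so the residue is -(2500/7581)*sqrt(266).
List the singular points by increasing real part (a conjugate pair: the negative imaginary part first).

Radius of convergence at 0: -1/5 + (1/20)*sqrt(266).
At -1/5 - (1/20)*sqrt(266): a pole of order 2; residue (2500/7581)*sqrt(266).
At -1/5 + (1/20)*sqrt(266): a pole of order 2; residue -(2500/7581)*sqrt(266).


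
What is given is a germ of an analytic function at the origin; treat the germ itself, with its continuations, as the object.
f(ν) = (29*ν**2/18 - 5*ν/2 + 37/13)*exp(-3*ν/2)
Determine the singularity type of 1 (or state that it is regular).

The point is a regular point.

There is no denominator, hence no pole anywhere.
The factor exp(-3*ν/2) is entire.
So the germ continues analytically to 1.


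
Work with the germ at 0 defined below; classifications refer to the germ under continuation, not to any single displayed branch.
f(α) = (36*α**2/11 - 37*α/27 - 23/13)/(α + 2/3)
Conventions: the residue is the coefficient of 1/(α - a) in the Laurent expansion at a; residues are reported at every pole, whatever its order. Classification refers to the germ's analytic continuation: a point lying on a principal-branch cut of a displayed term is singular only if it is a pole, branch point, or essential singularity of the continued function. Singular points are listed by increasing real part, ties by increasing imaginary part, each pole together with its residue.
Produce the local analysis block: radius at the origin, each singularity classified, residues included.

Radius of convergence at 0: 2/3.
At -2/3: a pole of order 1; residue 6937/11583.

Denominator factor (α + 2/3): pole of order 1 at -2/3, modulus 2/3.
The radius of convergence is the smallest modulus among the singular points: 2/3.
At the order-1 pole -2/3 set g(α) = (α - (-2/3))*f(α) = 36*α**2/11 - 37*α/27 - 23/13.
Simple pole: residue = g(a) at a = -2/3, which is 6937/11583.


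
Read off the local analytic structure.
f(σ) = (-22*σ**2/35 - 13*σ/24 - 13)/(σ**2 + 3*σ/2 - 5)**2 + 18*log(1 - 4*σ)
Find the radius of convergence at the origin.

Denominator factor (σ**2 + 3*σ/2 - 5)^2: discriminant 89/4, real irrational roots -3/4 + (1/4)*sqrt(89) and -3/4 - (1/4)*sqrt(89); poles of order 2, moduli -3/4 + (1/4)*sqrt(89) and 3/4 + (1/4)*sqrt(89).
Branch term (18)*log(1 - σ/(1/4)): its argument vanishes at σ = 1/4, a logarithmic branch point, modulus 1/4.
The radius of convergence is the smallest modulus among the singular points: 1/4.

The radius of convergence is 1/4.


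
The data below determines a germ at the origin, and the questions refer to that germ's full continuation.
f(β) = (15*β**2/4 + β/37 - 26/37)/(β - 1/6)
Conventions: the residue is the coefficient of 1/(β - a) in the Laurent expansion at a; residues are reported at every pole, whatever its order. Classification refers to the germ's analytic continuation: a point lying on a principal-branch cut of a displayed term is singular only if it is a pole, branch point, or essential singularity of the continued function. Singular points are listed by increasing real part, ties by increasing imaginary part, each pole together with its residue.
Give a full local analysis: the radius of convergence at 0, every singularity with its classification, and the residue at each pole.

Radius of convergence at 0: 1/6.
At 1/6: a pole of order 1; residue -1055/1776.

Denominator factor (β - 1/6): pole of order 1 at 1/6, modulus 1/6.
The radius of convergence is the smallest modulus among the singular points: 1/6.
At the order-1 pole 1/6 set g(β) = (β - (1/6))*f(β) = 15*β**2/4 + β/37 - 26/37.
Simple pole: residue = g(a) at a = 1/6, which is -1055/1776.


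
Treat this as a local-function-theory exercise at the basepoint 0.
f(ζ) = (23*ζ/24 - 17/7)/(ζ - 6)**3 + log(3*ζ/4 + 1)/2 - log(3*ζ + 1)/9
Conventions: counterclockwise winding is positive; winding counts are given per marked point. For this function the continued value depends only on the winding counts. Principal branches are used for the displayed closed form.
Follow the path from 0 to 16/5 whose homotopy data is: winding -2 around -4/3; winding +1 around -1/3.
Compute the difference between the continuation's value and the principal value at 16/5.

The rational part is single-valued and drops out of the difference; each branch term changes only by its own monodromy.
(-1/9)*log(1 - ζ/(-1/3)): each positive loop around -1/3 adds 2*pi*i to the log, so winding +1 contributes (-1/9)*(1)*2*pi*i = -(2/9)*pi*i.
(1/2)*log(1 - ζ/(-4/3)): each positive loop around -4/3 adds 2*pi*i to the log, so winding -2 contributes (1/2)*(-2)*2*pi*i = -(2)*pi*i.
Summing the contributions at ζ = 16/5 gives -(20/9)*pi*i.

Continued minus principal equals -(20/9)*pi*i.


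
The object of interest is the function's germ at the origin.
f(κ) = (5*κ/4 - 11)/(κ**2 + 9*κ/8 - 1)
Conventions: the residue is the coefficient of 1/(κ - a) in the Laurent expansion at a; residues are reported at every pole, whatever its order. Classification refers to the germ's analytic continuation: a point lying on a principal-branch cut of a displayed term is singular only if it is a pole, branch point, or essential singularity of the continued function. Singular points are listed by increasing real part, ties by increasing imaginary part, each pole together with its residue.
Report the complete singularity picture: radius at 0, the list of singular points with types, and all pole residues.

Radius of convergence at 0: -9/16 + (1/16)*sqrt(337).
At -9/16 - (1/16)*sqrt(337): a pole of order 1; residue 5/8 + (749/2696)*sqrt(337).
At -9/16 + (1/16)*sqrt(337): a pole of order 1; residue 5/8 - (749/2696)*sqrt(337).

Denominator factor (κ**2 + 9*κ/8 - 1): discriminant 337/64, real irrational roots -9/16 + (1/16)*sqrt(337) and -9/16 - (1/16)*sqrt(337); poles of order 1, moduli -9/16 + (1/16)*sqrt(337) and 9/16 + (1/16)*sqrt(337).
The radius of convergence is the smallest modulus among the singular points: -9/16 + (1/16)*sqrt(337).
The factor κ**2 + 9*κ/8 - 1 splits as (κ - a)(κ - a') with a = -9/16 - (1/16)*sqrt(337), a' = -9/16 + (1/16)*sqrt(337). At the order-1 pole a set g(κ) = (κ - a)*f(κ) = [5*κ/4 - 11] / (κ - a').
Simple pole: residue = g(a) at a = -9/16 - (1/16)*sqrt(337), which is 5/8 + (749/2696)*sqrt(337).
The factor κ**2 + 9*κ/8 - 1 splits as (κ - a)(κ - a') with a = -9/16 + (1/16)*sqrt(337), a' = -9/16 - (1/16)*sqrt(337). At the order-1 pole a set g(κ) = (κ - a)*f(κ) = [5*κ/4 - 11] / (κ - a').
Simple pole: residue = g(a) at a = -9/16 + (1/16)*sqrt(337), which is 5/8 - (749/2696)*sqrt(337).
List the singular points by increasing real part (a conjugate pair: the negative imaginary part first).


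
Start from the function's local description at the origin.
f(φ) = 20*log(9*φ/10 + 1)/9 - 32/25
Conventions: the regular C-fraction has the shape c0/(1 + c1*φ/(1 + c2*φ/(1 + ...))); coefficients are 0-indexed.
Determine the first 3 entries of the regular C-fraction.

The regular C-fraction coefficients are [-32/25, 25/16, -89/80].

Taylor coefficients (expand at 0): a_0 = -32/25, a_1 = 2, a_2 = -9/10.
c0 = a_0 = -32/25. Peel one level at a time: if S = 1 + c*φ/S' with S'(0) = 1, then c is the φ-coefficient of S and S' = c*φ/(S - 1).
S_1 = c0/f = 1 + (25/16)*φ + (445/256)*φ^2 + ...; c1 = 25/16.
S_2 = c1*φ/(S_1 - 1) = 1 + (-89/80)*φ + ...; c2 = -89/80.


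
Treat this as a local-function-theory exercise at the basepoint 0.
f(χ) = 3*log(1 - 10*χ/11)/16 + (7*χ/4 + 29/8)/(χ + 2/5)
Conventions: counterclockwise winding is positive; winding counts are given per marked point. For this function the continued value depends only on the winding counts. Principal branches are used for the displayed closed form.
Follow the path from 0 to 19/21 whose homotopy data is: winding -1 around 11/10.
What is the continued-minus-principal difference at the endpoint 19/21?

Continued minus principal equals -(3/8)*pi*i.

The rational part is single-valued and drops out of the difference; each branch term changes only by its own monodromy.
(3/16)*log(1 - χ/(11/10)): each positive loop around 11/10 adds 2*pi*i to the log, so winding -1 contributes (3/16)*(-1)*2*pi*i = -(3/8)*pi*i.
Summing the contributions at χ = 19/21 gives -(3/8)*pi*i.


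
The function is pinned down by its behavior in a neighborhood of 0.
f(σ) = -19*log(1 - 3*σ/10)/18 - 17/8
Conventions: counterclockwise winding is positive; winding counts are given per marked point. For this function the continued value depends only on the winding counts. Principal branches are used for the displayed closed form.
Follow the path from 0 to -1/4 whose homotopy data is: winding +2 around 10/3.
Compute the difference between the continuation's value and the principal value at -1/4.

The rational part is single-valued and drops out of the difference; each branch term changes only by its own monodromy.
(-19/18)*log(1 - σ/(10/3)): each positive loop around 10/3 adds 2*pi*i to the log, so winding +2 contributes (-19/18)*(2)*2*pi*i = -(38/9)*pi*i.
Summing the contributions at σ = -1/4 gives -(38/9)*pi*i.

Continued minus principal equals -(38/9)*pi*i.


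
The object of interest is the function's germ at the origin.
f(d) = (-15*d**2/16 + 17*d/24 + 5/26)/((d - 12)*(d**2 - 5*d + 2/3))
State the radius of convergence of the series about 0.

Denominator factor (d**2 - 5*d + 2/3): discriminant 67/3, real irrational roots 5/2 + (1/6)*sqrt(201) and 5/2 - (1/6)*sqrt(201); poles of order 1, moduli 5/2 + (1/6)*sqrt(201) and 5/2 - (1/6)*sqrt(201).
Denominator factor (d - 12): pole of order 1 at 12, modulus 12.
The radius of convergence is the smallest modulus among the singular points: 5/2 - (1/6)*sqrt(201).

The radius of convergence is 5/2 - (1/6)*sqrt(201).


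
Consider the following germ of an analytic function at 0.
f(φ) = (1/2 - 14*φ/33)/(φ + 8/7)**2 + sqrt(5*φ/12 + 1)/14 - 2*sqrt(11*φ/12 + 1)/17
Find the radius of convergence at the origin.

The radius of convergence is 12/11.

Denominator factor (φ + 8/7)^2: pole of order 2 at -8/7, modulus 8/7.
Branch term (-2/17)*sqrt(1 - φ/(-12/11)): its argument vanishes at φ = -12/11, a square-root branch point, modulus 12/11.
Branch term (1/14)*sqrt(1 - φ/(-12/5)): its argument vanishes at φ = -12/5, a square-root branch point, modulus 12/5.
The radius of convergence is the smallest modulus among the singular points: 12/11.


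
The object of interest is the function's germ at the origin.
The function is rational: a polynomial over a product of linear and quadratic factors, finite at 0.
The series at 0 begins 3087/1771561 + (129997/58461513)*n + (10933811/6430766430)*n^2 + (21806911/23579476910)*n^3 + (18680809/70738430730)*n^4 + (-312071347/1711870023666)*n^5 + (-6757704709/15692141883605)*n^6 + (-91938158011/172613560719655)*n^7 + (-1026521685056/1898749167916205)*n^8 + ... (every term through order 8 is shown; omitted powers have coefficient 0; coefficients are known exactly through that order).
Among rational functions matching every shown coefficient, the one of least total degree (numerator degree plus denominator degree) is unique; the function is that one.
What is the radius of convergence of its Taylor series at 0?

No rational of total degree below 7 reproduces all 9 coefficients; solving the [2/5] Pade equations on them gives f(n) = (n**2/10 + 2*n/3 - 9/11)/((n - 11)**2*(n - 11/7)**3), whose expansion matches every shown term.
Denominator factor (n - 11)^2: pole of order 2 at 11, modulus 11.
Denominator factor (n - 11/7)^3: pole of order 3 at 11/7, modulus 11/7.
The radius of convergence is the smallest modulus among the singular points: 11/7.

The radius of convergence is 11/7.


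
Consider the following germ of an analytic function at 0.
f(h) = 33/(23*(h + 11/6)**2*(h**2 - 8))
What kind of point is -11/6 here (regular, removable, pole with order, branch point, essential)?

The denominator factor h + 11/6 vanishes at -11/6 and appears to the power 2; the numerator there equals 33/23, nonzero, and no other factor vanishes.
Hence a pole whose order is the multiplicity, 2.

The point is a pole of order 2.


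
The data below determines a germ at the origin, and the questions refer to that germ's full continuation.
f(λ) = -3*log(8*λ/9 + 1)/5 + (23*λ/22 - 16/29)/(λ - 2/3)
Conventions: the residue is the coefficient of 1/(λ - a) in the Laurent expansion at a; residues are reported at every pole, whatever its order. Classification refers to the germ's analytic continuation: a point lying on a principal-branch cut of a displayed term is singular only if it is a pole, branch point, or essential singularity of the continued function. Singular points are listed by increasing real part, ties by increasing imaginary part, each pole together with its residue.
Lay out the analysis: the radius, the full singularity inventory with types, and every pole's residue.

Denominator factor (λ - 2/3): pole of order 1 at 2/3, modulus 2/3.
Branch term (-3/5)*log(1 - λ/(-9/8)): its argument vanishes at λ = -9/8, a logarithmic branch point, modulus 9/8.
The radius of convergence is the smallest modulus among the singular points: 2/3.
The branch term is analytic at 2/3 and contributes nothing to the residue; only the rational part matters.
At the order-1 pole 2/3 set g(λ) = (λ - (2/3))*(rational part) = 23*λ/22 - 16/29.
Simple pole: residue = g(a) at a = 2/3, which is 139/957.
List the singular points by increasing real part (a conjugate pair: the negative imaginary part first).

Radius of convergence at 0: 2/3.
At -9/8: a logarithmic branch point.
At 2/3: a pole of order 1; residue 139/957.


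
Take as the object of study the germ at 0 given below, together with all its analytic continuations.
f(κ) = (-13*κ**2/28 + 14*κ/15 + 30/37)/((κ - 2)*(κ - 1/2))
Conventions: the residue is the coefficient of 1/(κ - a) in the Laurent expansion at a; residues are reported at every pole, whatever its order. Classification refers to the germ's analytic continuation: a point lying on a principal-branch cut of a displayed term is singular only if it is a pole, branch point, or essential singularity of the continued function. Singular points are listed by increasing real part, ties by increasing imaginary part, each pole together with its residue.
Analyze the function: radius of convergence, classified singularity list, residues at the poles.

Denominator factor (κ - 1/2): pole of order 1 at 1/2, modulus 1/2.
Denominator factor (κ - 2): pole of order 1 at 2, modulus 2.
The radius of convergence is the smallest modulus among the singular points: 1/2.
At the order-1 pole 1/2 set g(κ) = (κ - (1/2))*f(κ) = (-13*κ**2/28 + 14*κ/15 + 30/37)/(κ - 2).
Simple pole: residue = g(a) at a = 1/2, which is -72193/93240.
At the order-1 pole 2 set g(κ) = (κ - (2))*f(κ) = (-13*κ**2/28 + 14*κ/15 + 30/37)/(κ - 1/2).
Simple pole: residue = g(a) at a = 2, which is 6374/11655.
List the singular points by increasing real part (a conjugate pair: the negative imaginary part first).

Radius of convergence at 0: 1/2.
At 1/2: a pole of order 1; residue -72193/93240.
At 2: a pole of order 1; residue 6374/11655.


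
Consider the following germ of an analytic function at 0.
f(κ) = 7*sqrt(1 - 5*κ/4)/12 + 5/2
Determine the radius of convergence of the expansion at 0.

Branch term (7/12)*sqrt(1 - κ/(4/5)): its argument vanishes at κ = 4/5, a square-root branch point, modulus 4/5.
The radius of convergence is the smallest modulus among the singular points: 4/5.

The radius of convergence is 4/5.


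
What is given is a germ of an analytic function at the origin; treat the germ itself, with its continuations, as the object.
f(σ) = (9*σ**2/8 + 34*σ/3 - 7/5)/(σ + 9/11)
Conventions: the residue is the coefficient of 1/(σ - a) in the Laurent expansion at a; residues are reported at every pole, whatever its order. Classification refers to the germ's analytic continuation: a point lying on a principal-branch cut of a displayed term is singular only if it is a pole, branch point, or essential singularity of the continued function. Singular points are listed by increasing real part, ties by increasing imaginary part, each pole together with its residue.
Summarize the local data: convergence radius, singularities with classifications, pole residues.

Radius of convergence at 0: 9/11.
At -9/11: a pole of order 1; residue -48011/4840.

Denominator factor (σ + 9/11): pole of order 1 at -9/11, modulus 9/11.
The radius of convergence is the smallest modulus among the singular points: 9/11.
At the order-1 pole -9/11 set g(σ) = (σ - (-9/11))*f(σ) = 9*σ**2/8 + 34*σ/3 - 7/5.
Simple pole: residue = g(a) at a = -9/11, which is -48011/4840.


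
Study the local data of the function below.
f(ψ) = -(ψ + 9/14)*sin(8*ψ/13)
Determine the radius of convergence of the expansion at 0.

The radius of convergence is infinite.

The factor -sin(8*ψ/13) is entire and contributes no finite singular point.
The polynomial part has no poles.
No finite singular points: the Taylor series at 0 converges everywhere.


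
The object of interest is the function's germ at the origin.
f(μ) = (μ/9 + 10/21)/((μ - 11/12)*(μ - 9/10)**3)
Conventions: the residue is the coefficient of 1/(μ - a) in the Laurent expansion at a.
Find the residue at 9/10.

At the order-3 pole 9/10 set g(μ) = (μ - (9/10))^3*f(μ) = (μ/9 + 10/21)/(μ - 11/12).
Order-3 pole: residue = g''(a)/2; g''(9/10) = -1748000/7, so the residue is -874000/7.

The residue is -874000/7.


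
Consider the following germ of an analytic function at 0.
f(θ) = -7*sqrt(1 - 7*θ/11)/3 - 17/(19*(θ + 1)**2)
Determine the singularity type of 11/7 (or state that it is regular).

The point is an algebraic (square-root) branch point.

The term (-7/3)*sqrt(1 - θ/(11/7)) has argument 1 - 11/7/(11/7) = 0 at 11/7: a square-root (algebraic, two-sheeted) branch point; the remaining terms are analytic or single-valued there.


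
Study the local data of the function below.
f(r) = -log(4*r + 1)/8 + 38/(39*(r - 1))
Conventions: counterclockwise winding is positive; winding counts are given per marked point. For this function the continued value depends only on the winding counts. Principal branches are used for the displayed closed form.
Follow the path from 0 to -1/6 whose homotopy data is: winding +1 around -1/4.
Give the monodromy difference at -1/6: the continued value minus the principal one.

The rational part is single-valued and drops out of the difference; each branch term changes only by its own monodromy.
(-1/8)*log(1 - r/(-1/4)): each positive loop around -1/4 adds 2*pi*i to the log, so winding +1 contributes (-1/8)*(1)*2*pi*i = -(1/4)*pi*i.
Summing the contributions at r = -1/6 gives -(1/4)*pi*i.

Continued minus principal equals -(1/4)*pi*i.


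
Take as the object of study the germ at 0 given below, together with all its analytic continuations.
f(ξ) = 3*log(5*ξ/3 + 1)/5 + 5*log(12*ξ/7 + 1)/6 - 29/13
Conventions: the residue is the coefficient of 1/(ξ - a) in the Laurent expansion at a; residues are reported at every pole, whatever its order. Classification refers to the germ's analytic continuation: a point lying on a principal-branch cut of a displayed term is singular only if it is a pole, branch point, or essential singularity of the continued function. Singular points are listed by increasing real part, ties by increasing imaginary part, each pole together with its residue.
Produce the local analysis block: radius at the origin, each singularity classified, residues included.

Branch term (3/5)*log(1 - ξ/(-3/5)): its argument vanishes at ξ = -3/5, a logarithmic branch point, modulus 3/5.
Branch term (5/6)*log(1 - ξ/(-7/12)): its argument vanishes at ξ = -7/12, a logarithmic branch point, modulus 7/12.
The radius of convergence is the smallest modulus among the singular points: 7/12.
List the singular points by increasing real part (a conjugate pair: the negative imaginary part first).

Radius of convergence at 0: 7/12.
At -3/5: a logarithmic branch point.
At -7/12: a logarithmic branch point.


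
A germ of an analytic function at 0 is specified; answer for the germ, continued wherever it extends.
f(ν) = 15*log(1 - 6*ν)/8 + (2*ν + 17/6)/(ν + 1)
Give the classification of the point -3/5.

The point is a regular point.

Denominator factors: ν + 1 = 2/5 at ν = -3/5 — none vanishes.
Branch term log(1 - ν/(1/6)): argument at -3/5 is 23/5, nonzero, so -3/5 is not its branch point (a point on a principal cut is still regular for the continued germ).
So the germ continues analytically to -3/5.


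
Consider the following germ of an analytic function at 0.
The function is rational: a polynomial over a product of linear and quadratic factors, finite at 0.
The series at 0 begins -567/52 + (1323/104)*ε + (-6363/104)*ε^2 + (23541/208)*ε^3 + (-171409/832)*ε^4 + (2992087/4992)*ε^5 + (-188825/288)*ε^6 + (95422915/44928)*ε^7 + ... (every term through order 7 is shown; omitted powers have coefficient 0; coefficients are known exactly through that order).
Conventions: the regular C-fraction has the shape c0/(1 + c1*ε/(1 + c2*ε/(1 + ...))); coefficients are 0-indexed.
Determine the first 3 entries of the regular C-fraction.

The regular C-fraction coefficients are [-567/52, 7/6, 51/14].

Taylor coefficients (read off): a_0 = -567/52, a_1 = 1323/104, a_2 = -6363/104.
c0 = a_0 = -567/52. Peel one level at a time: if S = 1 + c*ε/S' with S'(0) = 1, then c is the ε-coefficient of S and S' = c*ε/(S - 1).
S_1 = c0/f = 1 + (7/6)*ε + (-17/4)*ε^2 + ...; c1 = 7/6.
S_2 = c1*ε/(S_1 - 1) = 1 + (51/14)*ε + ...; c2 = 51/14.
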